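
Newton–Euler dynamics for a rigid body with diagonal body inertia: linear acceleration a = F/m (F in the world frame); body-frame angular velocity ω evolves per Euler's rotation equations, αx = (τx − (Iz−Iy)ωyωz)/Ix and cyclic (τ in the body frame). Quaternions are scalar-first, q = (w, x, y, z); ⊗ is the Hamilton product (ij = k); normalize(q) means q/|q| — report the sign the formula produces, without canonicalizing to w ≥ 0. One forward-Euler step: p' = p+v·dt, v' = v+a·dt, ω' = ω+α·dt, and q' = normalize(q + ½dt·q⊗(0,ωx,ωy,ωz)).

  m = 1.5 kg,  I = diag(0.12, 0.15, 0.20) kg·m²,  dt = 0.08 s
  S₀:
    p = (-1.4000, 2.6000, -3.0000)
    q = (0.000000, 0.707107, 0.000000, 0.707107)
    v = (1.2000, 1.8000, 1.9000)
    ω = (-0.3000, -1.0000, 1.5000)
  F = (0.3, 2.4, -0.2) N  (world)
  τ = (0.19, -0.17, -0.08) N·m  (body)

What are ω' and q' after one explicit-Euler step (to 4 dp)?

precession coupling ω×(Iω) = (-0.0750, 0.0360, 0.0090)
α = I⁻¹(τ − ω×Iω) = (2.2083, -1.3733, -0.4450)
new body rate ω' = (-0.1233, -1.1099, 1.4644)
Hamilton product q⊗(0,ω) = (-0.8485284, 0.7071070, -1.2727926, -0.7071070)
q + ½dt·q⊗(0,ω), renormalized = (-0.0339, 0.7334, -0.0508, 0.6770)

ω' = (-0.1233, -1.1099, 1.4644)
q' = (-0.0339, 0.7334, -0.0508, 0.6770)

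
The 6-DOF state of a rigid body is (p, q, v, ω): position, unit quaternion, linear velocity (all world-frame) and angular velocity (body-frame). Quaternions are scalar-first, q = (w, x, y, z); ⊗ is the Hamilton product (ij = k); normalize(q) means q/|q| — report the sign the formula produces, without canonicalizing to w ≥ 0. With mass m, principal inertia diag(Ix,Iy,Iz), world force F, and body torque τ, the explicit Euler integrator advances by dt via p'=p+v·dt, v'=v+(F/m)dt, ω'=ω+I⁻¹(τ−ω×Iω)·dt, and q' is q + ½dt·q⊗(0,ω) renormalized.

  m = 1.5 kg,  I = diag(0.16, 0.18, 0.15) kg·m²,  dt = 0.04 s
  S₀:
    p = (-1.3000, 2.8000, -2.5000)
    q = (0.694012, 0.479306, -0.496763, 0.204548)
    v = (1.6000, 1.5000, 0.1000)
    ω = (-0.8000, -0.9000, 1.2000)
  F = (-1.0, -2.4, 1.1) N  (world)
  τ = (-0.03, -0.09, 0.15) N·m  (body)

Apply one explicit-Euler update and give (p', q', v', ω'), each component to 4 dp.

precession coupling ω×(Iω) = (0.0324, -0.0096, 0.0144)
angular accel α = (-0.3900, -0.4467, 0.9040)
new body rate ω' = (-0.8156, -0.9179, 1.2362)
Hamilton product q⊗(0,ω) = (-0.3090995, -0.9672320, -1.3634164, 0.0040286)
q' = normalize(q + ½dt·q⊗(0,ω)) = (0.6874, 0.4597, -0.5237, 0.2045)
linear accel F/m = (-0.6667, -1.6000, 0.7333)
new position p' = (-1.2360, 2.8600, -2.4960)
v' = v + a·dt = (1.5733, 1.4360, 0.1293)

p' = (-1.2360, 2.8600, -2.4960)
q' = (0.6874, 0.4597, -0.5237, 0.2045)
v' = (1.5733, 1.4360, 0.1293)
ω' = (-0.8156, -0.9179, 1.2362)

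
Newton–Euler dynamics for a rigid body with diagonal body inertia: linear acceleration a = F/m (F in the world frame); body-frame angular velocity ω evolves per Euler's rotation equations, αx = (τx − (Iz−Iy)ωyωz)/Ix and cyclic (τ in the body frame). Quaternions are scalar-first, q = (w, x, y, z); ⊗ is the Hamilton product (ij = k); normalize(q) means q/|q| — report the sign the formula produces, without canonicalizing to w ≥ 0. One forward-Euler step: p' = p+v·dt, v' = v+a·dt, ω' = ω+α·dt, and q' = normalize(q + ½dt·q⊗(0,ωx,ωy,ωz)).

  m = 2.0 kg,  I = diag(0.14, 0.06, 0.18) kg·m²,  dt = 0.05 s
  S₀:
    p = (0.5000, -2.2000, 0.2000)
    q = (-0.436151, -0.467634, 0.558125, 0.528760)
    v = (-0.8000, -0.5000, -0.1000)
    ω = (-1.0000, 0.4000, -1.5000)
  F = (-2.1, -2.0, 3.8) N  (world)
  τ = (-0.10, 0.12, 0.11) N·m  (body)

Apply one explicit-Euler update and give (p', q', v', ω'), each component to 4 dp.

p' = (0.4600, -2.2250, 0.1950)
q' = (-0.4331, -0.4824, 0.5225, 0.5538)
v' = (-0.8525, -0.5500, -0.0050)
ω' = (-1.0100, 0.5500, -1.4783)

angular accel α = (-0.2000, 3.0000, 0.4333)
ω + α·dt = (-1.0100, 0.5500, -1.4783)
q⊗(0,ω) = (0.1022560, -0.6125405, -1.4046714, 1.0252979)
updated quaternion q' = (-0.4331, -0.4824, 0.5225, 0.5538)
linear accel F/m = (-1.0500, -1.0000, 1.9000)
new position p' = (0.4600, -2.2250, 0.1950)
v + (F/m)dt = (-0.8525, -0.5500, -0.0050)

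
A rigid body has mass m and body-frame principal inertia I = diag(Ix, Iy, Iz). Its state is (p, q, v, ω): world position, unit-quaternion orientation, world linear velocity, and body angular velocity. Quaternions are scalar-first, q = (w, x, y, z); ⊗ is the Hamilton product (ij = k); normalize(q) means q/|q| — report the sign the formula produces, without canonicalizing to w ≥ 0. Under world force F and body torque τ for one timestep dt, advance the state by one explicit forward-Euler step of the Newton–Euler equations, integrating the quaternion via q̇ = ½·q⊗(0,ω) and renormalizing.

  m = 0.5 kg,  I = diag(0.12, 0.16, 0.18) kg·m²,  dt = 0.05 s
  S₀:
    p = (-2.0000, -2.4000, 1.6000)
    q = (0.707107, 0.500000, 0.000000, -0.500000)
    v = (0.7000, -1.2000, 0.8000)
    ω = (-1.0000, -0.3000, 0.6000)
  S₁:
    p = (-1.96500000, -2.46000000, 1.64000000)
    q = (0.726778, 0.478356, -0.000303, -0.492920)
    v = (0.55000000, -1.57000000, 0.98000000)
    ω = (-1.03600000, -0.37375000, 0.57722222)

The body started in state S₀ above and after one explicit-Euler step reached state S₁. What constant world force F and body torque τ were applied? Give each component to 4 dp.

v₁ − v₀ = (-0.15000000, -0.37000000, 0.18000000)
m·(v₁−v₀)/dt = (-1.5000, -3.7000, 1.8000)
rate change Δω = (-0.03600000, -0.07375000, -0.02277778)
applied torque τ = (-0.0900, -0.2000, -0.0700)

F = (-1.5000, -3.7000, 1.8000)
τ = (-0.0900, -0.2000, -0.0700)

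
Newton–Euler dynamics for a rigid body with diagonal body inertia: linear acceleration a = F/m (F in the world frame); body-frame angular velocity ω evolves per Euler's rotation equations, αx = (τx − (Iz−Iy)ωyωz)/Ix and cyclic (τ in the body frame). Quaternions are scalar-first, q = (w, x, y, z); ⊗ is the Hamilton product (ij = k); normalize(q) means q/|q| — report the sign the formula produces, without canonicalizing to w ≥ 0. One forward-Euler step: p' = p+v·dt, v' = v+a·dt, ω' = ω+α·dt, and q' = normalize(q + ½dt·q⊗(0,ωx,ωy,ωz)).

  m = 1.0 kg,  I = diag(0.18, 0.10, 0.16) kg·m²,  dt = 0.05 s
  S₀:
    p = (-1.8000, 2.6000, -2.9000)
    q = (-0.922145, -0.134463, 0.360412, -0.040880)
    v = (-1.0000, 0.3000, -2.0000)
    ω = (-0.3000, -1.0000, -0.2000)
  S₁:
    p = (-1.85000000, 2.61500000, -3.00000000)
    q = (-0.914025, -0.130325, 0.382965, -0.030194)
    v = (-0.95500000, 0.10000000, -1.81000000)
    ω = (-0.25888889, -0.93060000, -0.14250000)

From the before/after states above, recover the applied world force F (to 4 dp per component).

F = (0.9000, -4.0000, 3.8000)

velocity change Δv = (0.04500000, -0.20000000, 0.19000000)
m·(v₁−v₀)/dt = (0.9000, -4.0000, 3.8000)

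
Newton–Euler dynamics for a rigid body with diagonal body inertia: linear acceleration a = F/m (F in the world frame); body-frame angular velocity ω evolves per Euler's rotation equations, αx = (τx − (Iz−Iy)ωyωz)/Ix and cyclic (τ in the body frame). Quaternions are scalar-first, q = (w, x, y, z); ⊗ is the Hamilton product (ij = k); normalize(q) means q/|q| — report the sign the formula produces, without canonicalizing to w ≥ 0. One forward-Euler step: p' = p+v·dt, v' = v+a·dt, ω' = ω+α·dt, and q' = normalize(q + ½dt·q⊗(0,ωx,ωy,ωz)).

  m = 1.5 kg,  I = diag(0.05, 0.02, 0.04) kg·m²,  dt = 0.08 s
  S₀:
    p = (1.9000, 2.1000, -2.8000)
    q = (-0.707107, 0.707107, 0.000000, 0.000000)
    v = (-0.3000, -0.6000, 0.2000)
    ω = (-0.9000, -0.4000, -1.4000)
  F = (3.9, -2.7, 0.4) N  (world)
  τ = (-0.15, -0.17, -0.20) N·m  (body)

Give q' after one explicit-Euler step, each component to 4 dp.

q⊗(0,ω) = (0.6363963, 0.6363963, 1.2727926, 0.7071070)
updated quaternion q' = (-0.6801, 0.7309, 0.0508, 0.0282)

q' = (-0.6801, 0.7309, 0.0508, 0.0282)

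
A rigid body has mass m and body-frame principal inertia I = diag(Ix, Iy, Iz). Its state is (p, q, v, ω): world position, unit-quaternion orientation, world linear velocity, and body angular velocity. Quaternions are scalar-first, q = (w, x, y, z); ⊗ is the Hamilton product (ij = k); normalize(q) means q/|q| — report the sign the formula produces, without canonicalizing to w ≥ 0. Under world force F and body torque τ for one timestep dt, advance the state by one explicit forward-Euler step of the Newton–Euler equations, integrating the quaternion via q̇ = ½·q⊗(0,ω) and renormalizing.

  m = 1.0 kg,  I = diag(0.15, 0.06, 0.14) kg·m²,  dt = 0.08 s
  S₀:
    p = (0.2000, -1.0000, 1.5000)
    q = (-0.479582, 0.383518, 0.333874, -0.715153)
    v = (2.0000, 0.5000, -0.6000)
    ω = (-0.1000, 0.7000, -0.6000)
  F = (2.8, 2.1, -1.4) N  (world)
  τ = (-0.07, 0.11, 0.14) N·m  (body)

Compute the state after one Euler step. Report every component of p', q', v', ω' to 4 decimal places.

(τ − ω×Iω)/I = (-0.2427, 1.8233, 0.9550)
new body rate ω' = (-0.1194, 0.8459, -0.5236)
Hamilton product q⊗(0,ω) = (-0.6244518, 0.3482409, -0.0340813, 0.5895992)
q' = normalize(q + ½dt·q⊗(0,ω)) = (-0.5042, 0.3972, 0.3323, -0.6911)
p' = p + v·dt = (0.3600, -0.9600, 1.4520)
new velocity v' = (2.2240, 0.6680, -0.7120)

p' = (0.3600, -0.9600, 1.4520)
q' = (-0.5042, 0.3972, 0.3323, -0.6911)
v' = (2.2240, 0.6680, -0.7120)
ω' = (-0.1194, 0.8459, -0.5236)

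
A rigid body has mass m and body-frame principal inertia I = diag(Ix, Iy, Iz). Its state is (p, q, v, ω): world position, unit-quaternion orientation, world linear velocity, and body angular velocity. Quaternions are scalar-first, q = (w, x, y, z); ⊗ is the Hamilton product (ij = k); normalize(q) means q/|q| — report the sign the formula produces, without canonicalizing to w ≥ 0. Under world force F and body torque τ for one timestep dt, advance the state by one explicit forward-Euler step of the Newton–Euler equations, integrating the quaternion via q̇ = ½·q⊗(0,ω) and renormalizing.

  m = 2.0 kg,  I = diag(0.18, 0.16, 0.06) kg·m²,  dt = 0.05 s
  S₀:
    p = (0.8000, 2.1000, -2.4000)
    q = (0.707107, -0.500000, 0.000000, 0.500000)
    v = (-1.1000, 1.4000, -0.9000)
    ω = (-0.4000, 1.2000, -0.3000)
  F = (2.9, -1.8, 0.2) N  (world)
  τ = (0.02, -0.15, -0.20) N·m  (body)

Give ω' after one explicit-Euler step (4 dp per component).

ω' = (-0.4044, 1.1486, -0.4747)

α = I⁻¹(τ − ω×Iω) = (-0.0889, -1.0275, -3.4933)
ω + α·dt = (-0.4044, 1.1486, -0.4747)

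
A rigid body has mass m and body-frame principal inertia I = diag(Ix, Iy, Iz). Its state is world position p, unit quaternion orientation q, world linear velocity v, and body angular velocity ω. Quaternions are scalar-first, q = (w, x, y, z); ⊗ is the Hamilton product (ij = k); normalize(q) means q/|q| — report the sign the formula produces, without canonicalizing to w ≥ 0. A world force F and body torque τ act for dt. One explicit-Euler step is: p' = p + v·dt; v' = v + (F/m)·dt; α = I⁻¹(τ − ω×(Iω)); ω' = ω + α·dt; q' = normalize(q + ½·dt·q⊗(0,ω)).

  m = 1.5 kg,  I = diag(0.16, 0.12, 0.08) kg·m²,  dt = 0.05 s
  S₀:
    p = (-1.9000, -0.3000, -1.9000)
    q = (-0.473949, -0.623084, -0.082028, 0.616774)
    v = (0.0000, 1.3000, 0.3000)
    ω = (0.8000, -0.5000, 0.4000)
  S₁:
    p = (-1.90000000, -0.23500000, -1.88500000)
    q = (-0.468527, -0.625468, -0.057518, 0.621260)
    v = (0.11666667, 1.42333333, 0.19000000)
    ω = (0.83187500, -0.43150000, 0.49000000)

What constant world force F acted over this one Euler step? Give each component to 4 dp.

F = (3.5000, 3.7000, -3.3000)

Δv = v₁−v₀ = (0.11666667, 0.12333333, -0.11000000)
F = m·Δv/dt = (3.5000, 3.7000, -3.3000)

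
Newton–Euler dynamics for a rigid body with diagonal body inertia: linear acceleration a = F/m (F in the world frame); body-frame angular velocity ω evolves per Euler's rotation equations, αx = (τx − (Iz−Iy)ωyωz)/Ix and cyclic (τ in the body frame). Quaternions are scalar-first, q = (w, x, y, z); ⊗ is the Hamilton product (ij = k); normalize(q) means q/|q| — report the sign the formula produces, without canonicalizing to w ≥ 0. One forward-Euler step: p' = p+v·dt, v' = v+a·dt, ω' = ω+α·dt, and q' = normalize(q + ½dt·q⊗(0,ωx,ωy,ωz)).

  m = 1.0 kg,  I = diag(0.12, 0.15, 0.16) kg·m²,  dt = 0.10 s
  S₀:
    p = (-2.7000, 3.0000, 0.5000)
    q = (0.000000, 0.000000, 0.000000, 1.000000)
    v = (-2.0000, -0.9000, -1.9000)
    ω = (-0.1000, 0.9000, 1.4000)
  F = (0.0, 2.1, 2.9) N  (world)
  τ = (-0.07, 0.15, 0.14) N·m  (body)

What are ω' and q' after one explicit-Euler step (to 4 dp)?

angular accel α = (-0.6883, 0.9627, 0.8919)
ω + α·dt = (-0.1688, 0.9963, 1.4892)
Hamilton product q⊗(0,ω) = (-1.4000000, -0.9000000, -0.1000000, 0.0000000)
updated quaternion q' = (-0.0698, -0.0448, -0.0050, 0.9965)

ω' = (-0.1688, 0.9963, 1.4892)
q' = (-0.0698, -0.0448, -0.0050, 0.9965)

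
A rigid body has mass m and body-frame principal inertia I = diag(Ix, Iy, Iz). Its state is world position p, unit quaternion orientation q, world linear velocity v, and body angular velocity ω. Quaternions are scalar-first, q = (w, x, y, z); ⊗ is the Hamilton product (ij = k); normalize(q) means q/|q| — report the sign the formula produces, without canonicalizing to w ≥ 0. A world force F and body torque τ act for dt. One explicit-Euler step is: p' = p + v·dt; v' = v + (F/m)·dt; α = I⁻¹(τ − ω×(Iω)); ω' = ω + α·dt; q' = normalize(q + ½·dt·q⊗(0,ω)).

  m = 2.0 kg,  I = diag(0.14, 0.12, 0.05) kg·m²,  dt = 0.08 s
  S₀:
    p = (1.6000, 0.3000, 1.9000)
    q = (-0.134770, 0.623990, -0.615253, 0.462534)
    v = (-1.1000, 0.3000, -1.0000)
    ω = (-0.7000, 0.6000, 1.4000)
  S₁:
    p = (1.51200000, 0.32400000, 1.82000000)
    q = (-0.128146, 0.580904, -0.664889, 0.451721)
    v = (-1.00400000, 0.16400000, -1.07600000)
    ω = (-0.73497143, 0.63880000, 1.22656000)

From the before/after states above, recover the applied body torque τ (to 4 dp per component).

τ = (-0.1200, -0.0300, -0.1000)

ω₁ − ω₀ = (-0.03497143, 0.03880000, -0.17344000)
gyro term ω₀×Iω₀ = (-0.0588, -0.0882, 0.0084)
applied torque τ = (-0.1200, -0.0300, -0.1000)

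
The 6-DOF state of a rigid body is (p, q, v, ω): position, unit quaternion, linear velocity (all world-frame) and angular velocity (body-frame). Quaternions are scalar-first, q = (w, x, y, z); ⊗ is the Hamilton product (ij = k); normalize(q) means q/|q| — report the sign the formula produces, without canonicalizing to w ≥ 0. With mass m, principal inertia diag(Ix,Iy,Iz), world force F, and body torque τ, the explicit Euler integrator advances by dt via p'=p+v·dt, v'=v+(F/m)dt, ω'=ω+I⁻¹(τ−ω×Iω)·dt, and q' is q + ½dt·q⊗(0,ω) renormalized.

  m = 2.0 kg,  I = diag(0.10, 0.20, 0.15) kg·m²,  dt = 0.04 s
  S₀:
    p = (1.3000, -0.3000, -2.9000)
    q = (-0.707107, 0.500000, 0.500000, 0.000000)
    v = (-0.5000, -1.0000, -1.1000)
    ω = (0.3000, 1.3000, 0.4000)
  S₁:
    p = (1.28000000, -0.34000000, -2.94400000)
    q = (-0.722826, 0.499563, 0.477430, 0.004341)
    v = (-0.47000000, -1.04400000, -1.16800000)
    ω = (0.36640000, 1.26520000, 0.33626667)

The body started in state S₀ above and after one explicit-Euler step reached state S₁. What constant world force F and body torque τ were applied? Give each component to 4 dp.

F = (1.5000, -2.2000, -3.4000)
τ = (0.1400, -0.1800, -0.2000)

Δω = ω₁−ω₀ = (0.06640000, -0.03480000, -0.06373333)
gyro term ω₀×Iω₀ = (-0.0260, -0.0060, 0.0390)
I·α + gyro = (0.1400, -0.1800, -0.2000)
velocity change Δv = (0.03000000, -0.04400000, -0.06800000)
applied force F = (1.5000, -2.2000, -3.4000)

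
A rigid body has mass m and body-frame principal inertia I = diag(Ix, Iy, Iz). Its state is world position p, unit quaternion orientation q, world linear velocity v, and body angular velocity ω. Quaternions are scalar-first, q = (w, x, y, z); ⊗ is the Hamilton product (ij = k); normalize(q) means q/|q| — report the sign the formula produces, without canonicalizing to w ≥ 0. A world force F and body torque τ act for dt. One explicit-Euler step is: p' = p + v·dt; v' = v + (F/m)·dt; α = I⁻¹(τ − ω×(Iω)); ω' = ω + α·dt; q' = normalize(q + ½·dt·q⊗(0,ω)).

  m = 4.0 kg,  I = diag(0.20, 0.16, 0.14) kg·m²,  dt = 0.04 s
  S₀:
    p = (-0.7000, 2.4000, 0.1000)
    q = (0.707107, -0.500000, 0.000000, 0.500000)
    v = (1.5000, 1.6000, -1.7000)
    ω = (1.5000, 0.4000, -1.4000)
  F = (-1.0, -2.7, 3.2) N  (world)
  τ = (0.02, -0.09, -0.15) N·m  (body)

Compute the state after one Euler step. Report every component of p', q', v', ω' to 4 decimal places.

gyro term ω×Iω = (0.0112, -0.1260, -0.0240)
(τ − ω×Iω)/I = (0.0440, 0.2250, -0.9000)
new body rate ω' = (1.5018, 0.4090, -1.4360)
q⊗(0,ω) = (1.4500000, 0.8606605, 0.3328428, -1.1899498)
q + ½dt·q⊗(0,ω), renormalized = (0.7355, -0.4824, 0.0067, 0.4758)
a = F/m = (-0.2500, -0.6750, 0.8000)
p' = p + v·dt = (-0.6400, 2.4640, 0.0320)
new velocity v' = (1.4900, 1.5730, -1.6680)

p' = (-0.6400, 2.4640, 0.0320)
q' = (0.7355, -0.4824, 0.0067, 0.4758)
v' = (1.4900, 1.5730, -1.6680)
ω' = (1.5018, 0.4090, -1.4360)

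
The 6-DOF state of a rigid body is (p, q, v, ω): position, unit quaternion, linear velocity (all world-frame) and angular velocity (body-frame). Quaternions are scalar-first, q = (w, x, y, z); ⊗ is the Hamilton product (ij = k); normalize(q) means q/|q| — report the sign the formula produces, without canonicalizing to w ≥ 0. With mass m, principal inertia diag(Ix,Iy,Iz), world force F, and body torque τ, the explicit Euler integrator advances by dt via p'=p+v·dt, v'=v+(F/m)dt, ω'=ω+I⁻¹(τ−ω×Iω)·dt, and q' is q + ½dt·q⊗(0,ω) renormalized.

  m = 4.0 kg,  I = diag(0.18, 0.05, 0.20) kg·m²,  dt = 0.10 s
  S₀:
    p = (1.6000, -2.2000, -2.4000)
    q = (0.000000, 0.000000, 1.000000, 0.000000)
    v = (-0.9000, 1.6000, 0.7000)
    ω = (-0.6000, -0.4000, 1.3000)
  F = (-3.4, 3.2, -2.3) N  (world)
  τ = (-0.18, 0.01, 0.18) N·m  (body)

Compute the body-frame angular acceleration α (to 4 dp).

precession coupling ω×(Iω) = (-0.0780, 0.0156, -0.0312)
angular accel α = (-0.5667, -0.1120, 1.0560)

α = (-0.5667, -0.1120, 1.0560)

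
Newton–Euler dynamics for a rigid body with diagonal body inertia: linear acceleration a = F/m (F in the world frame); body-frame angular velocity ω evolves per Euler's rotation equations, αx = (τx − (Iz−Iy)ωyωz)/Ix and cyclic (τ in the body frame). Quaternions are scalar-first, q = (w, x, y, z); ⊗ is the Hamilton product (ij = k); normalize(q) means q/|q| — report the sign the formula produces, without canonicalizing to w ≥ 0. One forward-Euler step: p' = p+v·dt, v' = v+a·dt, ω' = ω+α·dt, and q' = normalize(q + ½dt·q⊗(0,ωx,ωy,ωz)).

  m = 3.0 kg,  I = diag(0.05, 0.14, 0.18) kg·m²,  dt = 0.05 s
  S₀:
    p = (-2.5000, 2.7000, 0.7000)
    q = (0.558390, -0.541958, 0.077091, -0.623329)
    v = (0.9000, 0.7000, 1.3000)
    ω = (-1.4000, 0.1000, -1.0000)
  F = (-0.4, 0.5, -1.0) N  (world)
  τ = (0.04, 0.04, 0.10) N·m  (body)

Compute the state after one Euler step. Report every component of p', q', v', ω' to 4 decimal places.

p' = (-2.4550, 2.7350, 0.7650)
q' = (0.5232, -0.5613, 0.0867, -0.6354)
v' = (0.8933, 0.7083, 1.2833)
ω' = (-1.3560, 0.1793, -0.9687)

new position p' = (-2.4550, 2.7350, 0.7650)
v + (F/m)dt = (0.8933, 0.7083, 1.2833)
angular accel α = (0.8800, 1.5857, 0.6256)
ω + α·dt = (-1.3560, 0.1793, -0.9687)
q⊗(0,ω) = (-1.3897793, -0.7965041, 0.3865416, -0.5046584)
updated quaternion q' = (0.5232, -0.5613, 0.0867, -0.6354)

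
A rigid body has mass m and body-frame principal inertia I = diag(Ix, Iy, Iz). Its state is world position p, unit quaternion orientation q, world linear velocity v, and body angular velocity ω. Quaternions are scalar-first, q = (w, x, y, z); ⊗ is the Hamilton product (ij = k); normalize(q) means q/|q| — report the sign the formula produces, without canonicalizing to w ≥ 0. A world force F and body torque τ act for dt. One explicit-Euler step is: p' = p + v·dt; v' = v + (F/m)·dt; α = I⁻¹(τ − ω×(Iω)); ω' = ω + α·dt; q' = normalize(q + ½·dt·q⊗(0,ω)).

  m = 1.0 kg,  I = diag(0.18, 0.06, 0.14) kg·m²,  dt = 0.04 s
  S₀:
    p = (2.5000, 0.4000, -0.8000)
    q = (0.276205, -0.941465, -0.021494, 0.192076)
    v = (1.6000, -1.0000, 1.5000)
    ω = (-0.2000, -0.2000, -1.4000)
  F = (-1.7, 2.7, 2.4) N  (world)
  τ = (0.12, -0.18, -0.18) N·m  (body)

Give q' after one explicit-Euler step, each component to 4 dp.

q⊗(0,ω) = (0.0763146, 0.0132658, -1.4117072, -0.2026928)
q + ½dt·q⊗(0,ω), renormalized = (0.2776, -0.9408, -0.0497, 0.1879)

q' = (0.2776, -0.9408, -0.0497, 0.1879)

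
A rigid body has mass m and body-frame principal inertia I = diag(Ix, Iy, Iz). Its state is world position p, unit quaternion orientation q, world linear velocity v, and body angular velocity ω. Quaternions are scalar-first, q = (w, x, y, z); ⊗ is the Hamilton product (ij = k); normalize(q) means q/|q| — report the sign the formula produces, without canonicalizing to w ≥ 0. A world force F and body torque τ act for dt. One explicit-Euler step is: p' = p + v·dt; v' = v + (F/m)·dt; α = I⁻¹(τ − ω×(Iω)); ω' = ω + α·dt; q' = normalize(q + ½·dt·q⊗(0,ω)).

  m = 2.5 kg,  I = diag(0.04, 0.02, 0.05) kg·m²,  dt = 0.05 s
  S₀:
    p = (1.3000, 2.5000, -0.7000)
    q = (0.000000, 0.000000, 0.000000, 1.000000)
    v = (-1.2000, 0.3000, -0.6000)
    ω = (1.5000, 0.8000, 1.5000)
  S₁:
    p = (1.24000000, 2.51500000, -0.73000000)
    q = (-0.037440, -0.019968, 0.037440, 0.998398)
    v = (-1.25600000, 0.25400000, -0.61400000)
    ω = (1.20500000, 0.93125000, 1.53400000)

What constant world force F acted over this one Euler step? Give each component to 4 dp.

Δv = v₁−v₀ = (-0.05600000, -0.04600000, -0.01400000)
F = m·Δv/dt = (-2.8000, -2.3000, -0.7000)

F = (-2.8000, -2.3000, -0.7000)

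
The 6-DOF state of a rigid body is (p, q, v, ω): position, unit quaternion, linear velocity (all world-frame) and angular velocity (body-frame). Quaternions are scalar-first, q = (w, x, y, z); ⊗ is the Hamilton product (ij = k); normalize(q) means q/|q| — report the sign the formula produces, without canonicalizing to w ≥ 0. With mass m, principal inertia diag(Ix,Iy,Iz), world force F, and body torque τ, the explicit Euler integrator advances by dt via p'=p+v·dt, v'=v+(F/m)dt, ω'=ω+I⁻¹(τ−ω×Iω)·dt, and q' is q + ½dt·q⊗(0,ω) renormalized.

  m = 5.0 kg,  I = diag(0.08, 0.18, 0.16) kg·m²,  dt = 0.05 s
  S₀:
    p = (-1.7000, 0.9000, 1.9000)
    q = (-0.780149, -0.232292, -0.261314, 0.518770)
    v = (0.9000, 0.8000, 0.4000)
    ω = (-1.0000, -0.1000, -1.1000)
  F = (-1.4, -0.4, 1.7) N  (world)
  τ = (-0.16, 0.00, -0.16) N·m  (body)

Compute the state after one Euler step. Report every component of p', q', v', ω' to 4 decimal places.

p' = p + v·dt = (-1.6550, 0.9400, 1.9200)
new velocity v' = (0.8860, 0.7960, 0.4170)
α = I⁻¹(τ − ω×Iω) = (-1.9725, 0.4889, -1.0625)
new body rate ω' = (-1.0986, -0.0756, -1.1531)
q⊗(0,ω) = (0.3122236, 1.1194714, -0.6962763, 0.6200791)
updated quaternion q' = (-0.7718, -0.2042, -0.2785, 0.5339)

p' = (-1.6550, 0.9400, 1.9200)
q' = (-0.7718, -0.2042, -0.2785, 0.5339)
v' = (0.8860, 0.7960, 0.4170)
ω' = (-1.0986, -0.0756, -1.1531)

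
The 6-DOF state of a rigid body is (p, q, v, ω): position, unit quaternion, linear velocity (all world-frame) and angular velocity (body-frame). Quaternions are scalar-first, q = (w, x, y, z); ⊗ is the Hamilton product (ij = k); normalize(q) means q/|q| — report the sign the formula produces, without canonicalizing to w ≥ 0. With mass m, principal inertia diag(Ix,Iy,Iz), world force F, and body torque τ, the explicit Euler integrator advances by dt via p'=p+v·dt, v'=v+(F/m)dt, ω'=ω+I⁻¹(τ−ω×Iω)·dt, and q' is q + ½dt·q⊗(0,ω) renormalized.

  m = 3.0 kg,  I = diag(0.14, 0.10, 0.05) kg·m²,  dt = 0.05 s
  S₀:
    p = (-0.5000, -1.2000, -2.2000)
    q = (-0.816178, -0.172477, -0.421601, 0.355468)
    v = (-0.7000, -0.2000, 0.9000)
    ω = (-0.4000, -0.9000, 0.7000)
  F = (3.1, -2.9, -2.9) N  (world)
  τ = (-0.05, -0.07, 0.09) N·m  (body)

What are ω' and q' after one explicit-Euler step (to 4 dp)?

α = I⁻¹(τ − ω×Iω) = (-0.5821, -0.4480, 2.0880)
ω + α·dt = (-0.4291, -0.9224, 0.8044)
Hamilton product q⊗(0,ω) = (-0.6972593, 0.3512717, 0.7131069, -0.5847357)
q + ½dt·q⊗(0,ω), renormalized = (-0.8332, -0.1636, -0.4036, 0.3407)

ω' = (-0.4291, -0.9224, 0.8044)
q' = (-0.8332, -0.1636, -0.4036, 0.3407)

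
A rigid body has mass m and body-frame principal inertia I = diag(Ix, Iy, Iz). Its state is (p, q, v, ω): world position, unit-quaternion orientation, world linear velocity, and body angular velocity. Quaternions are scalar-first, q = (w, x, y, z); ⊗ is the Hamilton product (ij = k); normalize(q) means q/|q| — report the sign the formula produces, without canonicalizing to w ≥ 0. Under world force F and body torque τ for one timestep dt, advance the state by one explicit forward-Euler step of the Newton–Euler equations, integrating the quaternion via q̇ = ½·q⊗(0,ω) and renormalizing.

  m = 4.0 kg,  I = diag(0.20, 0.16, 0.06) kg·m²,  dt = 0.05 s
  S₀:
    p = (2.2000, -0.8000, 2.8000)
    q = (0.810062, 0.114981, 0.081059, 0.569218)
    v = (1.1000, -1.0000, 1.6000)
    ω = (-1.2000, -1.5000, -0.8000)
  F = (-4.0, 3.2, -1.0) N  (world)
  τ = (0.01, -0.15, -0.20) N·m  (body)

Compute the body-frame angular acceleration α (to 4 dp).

gyro term ω×Iω = (-0.1200, 0.1344, -0.0720)
α = I⁻¹(τ − ω×Iω) = (0.6500, -1.7775, -2.1333)

α = (0.6500, -1.7775, -2.1333)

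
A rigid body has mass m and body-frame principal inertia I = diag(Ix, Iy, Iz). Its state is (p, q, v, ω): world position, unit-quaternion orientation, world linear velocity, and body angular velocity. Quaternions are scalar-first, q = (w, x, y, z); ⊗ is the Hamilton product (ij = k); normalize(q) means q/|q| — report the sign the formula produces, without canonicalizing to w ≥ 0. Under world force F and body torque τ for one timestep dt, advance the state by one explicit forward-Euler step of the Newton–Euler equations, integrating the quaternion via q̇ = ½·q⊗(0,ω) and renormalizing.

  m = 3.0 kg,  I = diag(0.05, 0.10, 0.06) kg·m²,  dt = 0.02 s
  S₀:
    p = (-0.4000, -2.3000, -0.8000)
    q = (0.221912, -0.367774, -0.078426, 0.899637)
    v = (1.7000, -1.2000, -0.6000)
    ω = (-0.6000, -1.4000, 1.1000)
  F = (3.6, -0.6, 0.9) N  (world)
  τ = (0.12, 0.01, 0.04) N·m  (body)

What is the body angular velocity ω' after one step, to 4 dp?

ω' = (-0.5766, -1.3993, 1.0993)

angular accel α = (1.1680, 0.0340, -0.0333)
ω' = ω + α·dt = (-0.5766, -1.3993, 1.0993)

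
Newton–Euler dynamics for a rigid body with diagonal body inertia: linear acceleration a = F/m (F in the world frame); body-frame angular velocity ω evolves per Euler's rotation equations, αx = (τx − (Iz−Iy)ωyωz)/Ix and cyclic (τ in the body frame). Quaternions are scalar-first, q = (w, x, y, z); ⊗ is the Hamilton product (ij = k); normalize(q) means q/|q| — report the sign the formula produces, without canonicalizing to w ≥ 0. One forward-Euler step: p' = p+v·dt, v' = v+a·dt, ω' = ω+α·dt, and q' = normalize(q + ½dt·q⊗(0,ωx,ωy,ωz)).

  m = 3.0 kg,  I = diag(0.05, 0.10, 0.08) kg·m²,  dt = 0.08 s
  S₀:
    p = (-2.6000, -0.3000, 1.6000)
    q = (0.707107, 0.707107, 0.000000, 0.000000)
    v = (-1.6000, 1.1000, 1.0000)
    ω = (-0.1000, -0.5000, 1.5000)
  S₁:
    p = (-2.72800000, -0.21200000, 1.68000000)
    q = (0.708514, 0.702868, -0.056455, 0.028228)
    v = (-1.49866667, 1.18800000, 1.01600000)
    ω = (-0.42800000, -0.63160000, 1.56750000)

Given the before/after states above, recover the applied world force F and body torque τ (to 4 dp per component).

F = (3.8000, 3.3000, 0.6000)
τ = (-0.1900, -0.1600, 0.0700)

Δv = v₁−v₀ = (0.10133333, 0.08800000, 0.01600000)
F = m·Δv/dt = (3.8000, 3.3000, 0.6000)
ω₁ − ω₀ = (-0.32800000, -0.13160000, 0.06750000)
ω₀×(Iω₀) = (0.0150, 0.0045, 0.0025)
I·α + gyro = (-0.1900, -0.1600, 0.0700)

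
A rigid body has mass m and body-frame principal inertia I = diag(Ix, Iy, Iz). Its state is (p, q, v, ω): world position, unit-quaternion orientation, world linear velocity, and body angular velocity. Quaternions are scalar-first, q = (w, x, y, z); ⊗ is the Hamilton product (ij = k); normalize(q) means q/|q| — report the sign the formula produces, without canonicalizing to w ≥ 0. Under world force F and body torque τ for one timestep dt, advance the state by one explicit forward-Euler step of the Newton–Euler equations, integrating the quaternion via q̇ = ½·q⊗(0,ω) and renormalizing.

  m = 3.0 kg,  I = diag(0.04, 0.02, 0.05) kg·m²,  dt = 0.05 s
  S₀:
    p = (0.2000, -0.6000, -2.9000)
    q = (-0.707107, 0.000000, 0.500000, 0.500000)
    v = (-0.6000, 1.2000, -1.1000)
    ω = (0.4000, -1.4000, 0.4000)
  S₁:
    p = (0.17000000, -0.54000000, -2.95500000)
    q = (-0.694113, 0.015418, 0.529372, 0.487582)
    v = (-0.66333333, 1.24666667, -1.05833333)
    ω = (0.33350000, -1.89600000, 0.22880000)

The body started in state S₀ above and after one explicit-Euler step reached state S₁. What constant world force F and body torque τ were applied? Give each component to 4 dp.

F = (-3.8000, 2.8000, 2.5000)
τ = (-0.0700, -0.2000, -0.1600)

Δω = ω₁−ω₀ = (-0.06650000, -0.49600000, -0.17120000)
ω₀×(Iω₀) = (-0.0168, -0.0016, 0.0112)
τ = I·(Δω/dt) + ω₀×(Iω₀) = (-0.0700, -0.2000, -0.1600)
v₁ − v₀ = (-0.06333333, 0.04666667, 0.04166667)
F = m·Δv/dt = (-3.8000, 2.8000, 2.5000)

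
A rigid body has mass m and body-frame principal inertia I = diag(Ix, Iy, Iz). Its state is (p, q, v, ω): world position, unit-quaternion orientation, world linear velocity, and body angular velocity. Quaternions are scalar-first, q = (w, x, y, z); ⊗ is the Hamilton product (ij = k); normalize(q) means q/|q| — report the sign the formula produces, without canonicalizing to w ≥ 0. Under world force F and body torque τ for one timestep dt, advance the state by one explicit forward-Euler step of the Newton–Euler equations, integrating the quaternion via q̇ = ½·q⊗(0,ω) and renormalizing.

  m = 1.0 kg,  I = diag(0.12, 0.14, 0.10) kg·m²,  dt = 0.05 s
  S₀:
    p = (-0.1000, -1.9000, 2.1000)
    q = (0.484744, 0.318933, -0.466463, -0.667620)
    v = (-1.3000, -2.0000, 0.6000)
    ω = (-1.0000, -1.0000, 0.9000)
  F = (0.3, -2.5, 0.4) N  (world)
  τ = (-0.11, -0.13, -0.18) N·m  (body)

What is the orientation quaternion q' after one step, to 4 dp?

Hamilton product q⊗(0,ω) = (0.4533280, -1.5721807, -0.1041637, -0.3491264)
q' = normalize(q + ½dt·q⊗(0,ω)) = (0.4956, 0.2794, -0.4687, -0.6758)

q' = (0.4956, 0.2794, -0.4687, -0.6758)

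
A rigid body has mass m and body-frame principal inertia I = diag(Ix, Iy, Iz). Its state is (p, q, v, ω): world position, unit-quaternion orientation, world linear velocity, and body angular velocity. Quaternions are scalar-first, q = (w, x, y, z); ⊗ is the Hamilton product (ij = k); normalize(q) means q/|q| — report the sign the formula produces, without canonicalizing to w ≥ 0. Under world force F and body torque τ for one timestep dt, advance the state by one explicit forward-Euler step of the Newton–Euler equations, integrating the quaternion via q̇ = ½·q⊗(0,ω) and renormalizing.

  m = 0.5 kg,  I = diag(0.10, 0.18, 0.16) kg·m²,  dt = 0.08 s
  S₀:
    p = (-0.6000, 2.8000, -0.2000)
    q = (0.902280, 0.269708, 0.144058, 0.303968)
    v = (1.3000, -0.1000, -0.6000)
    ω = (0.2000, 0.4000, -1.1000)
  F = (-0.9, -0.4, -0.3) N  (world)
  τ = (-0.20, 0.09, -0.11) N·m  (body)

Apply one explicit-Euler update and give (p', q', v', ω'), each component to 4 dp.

p' = (-0.4960, 2.7920, -0.2480)
q' = (0.9102, 0.2654, 0.1726, 0.2671)
v' = (1.1560, -0.1640, -0.6480)
ω' = (0.0330, 0.4341, -1.1582)

ω×(Iω) gyroscopic = (0.0088, 0.0132, 0.0064)
(τ − ω×Iω)/I = (-2.0880, 0.4267, -0.7275)
ω + α·dt = (0.0330, 0.4341, -1.1582)
q⊗(0,ω) = (0.2228000, -0.0995950, 0.7183844, -0.9134364)
updated quaternion q' = (0.9102, 0.2654, 0.1726, 0.2671)
new position p' = (-0.4960, 2.7920, -0.2480)
v + (F/m)dt = (1.1560, -0.1640, -0.6480)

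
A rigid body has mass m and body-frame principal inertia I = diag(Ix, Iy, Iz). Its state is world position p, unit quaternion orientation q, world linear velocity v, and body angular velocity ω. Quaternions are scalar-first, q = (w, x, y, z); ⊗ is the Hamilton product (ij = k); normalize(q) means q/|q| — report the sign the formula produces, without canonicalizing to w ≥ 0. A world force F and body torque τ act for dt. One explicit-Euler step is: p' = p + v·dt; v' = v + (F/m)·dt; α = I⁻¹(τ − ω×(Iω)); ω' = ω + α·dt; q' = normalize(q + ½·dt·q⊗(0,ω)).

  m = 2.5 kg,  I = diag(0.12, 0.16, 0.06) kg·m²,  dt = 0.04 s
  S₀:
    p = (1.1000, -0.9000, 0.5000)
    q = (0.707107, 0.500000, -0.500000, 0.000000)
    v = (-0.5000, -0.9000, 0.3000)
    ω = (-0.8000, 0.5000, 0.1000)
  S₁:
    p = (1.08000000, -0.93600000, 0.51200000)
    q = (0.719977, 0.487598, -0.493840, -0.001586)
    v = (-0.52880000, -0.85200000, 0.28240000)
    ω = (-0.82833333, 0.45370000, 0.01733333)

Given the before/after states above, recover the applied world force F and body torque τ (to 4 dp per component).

Δv = v₁−v₀ = (-0.02880000, 0.04800000, -0.01760000)
m·(v₁−v₀)/dt = (-1.8000, 3.0000, -1.1000)
ω₁ − ω₀ = (-0.02833333, -0.04630000, -0.08266667)
gyro term ω₀×Iω₀ = (-0.0050, -0.0048, -0.0160)
I·α + gyro = (-0.0900, -0.1900, -0.1400)

F = (-1.8000, 3.0000, -1.1000)
τ = (-0.0900, -0.1900, -0.1400)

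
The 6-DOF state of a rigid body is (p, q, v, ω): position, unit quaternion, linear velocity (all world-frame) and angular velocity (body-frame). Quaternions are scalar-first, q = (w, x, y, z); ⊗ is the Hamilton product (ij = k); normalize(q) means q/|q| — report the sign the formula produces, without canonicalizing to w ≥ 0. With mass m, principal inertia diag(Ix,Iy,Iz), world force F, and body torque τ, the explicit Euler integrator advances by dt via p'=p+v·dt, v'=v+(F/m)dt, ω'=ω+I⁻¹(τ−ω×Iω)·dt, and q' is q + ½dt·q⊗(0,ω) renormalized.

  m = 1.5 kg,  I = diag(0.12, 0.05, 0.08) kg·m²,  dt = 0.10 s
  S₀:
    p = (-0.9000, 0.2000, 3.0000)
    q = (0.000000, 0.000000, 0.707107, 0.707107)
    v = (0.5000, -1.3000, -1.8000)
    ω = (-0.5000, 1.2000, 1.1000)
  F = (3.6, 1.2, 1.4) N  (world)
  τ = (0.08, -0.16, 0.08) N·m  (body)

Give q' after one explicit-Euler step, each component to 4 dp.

q' = (-0.0810, -0.0035, 0.6869, 0.7222)

Hamilton product q⊗(0,ω) = (-1.6263461, -0.0707107, -0.3535535, 0.3535535)
q' = normalize(q + ½dt·q⊗(0,ω)) = (-0.0810, -0.0035, 0.6869, 0.7222)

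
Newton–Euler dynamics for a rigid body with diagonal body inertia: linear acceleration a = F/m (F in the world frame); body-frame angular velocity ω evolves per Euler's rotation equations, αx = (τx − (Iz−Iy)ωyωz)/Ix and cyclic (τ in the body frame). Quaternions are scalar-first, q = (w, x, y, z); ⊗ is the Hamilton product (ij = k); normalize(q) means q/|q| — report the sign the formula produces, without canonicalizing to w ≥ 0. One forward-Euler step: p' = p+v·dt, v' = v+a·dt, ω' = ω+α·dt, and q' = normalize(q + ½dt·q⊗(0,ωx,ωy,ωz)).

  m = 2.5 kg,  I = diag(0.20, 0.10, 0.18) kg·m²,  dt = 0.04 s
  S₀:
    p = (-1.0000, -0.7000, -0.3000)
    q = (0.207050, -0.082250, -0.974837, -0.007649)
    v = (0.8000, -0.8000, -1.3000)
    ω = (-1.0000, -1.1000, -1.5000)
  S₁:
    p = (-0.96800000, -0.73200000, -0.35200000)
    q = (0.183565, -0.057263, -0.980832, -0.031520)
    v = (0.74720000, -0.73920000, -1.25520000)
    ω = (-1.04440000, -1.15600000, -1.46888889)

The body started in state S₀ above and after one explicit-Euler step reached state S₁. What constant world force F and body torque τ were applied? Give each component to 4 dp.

F = (-3.3000, 3.8000, 2.8000)
τ = (-0.0900, -0.1100, 0.0300)

ω₁ − ω₀ = (-0.04440000, -0.05600000, 0.03111111)
I·α + gyro = (-0.0900, -0.1100, 0.0300)
v₁ − v₀ = (-0.05280000, 0.06080000, 0.04480000)
F = m·Δv/dt = (-3.3000, 3.8000, 2.8000)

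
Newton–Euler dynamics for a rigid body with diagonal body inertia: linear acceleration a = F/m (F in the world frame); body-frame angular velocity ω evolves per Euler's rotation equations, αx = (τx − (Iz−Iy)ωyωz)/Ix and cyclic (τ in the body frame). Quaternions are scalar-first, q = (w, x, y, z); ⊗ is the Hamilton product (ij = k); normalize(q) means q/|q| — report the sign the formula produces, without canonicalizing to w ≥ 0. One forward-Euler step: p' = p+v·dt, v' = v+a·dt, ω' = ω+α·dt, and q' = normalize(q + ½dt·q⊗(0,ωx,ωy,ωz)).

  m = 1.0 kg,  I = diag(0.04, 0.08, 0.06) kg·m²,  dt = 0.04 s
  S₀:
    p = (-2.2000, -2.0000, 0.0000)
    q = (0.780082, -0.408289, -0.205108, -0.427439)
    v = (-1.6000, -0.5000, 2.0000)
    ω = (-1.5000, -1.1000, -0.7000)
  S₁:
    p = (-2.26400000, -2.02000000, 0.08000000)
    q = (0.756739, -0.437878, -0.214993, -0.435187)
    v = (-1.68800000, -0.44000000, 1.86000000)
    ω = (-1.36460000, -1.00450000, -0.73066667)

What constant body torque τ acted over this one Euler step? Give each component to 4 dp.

Δω = ω₁−ω₀ = (0.13540000, 0.09550000, -0.03066667)
gyro term ω₀×Iω₀ = (-0.0154, -0.0210, 0.0660)
τ = I·(Δω/dt) + ω₀×(Iω₀) = (0.1200, 0.1700, 0.0200)

τ = (0.1200, 0.1700, 0.0200)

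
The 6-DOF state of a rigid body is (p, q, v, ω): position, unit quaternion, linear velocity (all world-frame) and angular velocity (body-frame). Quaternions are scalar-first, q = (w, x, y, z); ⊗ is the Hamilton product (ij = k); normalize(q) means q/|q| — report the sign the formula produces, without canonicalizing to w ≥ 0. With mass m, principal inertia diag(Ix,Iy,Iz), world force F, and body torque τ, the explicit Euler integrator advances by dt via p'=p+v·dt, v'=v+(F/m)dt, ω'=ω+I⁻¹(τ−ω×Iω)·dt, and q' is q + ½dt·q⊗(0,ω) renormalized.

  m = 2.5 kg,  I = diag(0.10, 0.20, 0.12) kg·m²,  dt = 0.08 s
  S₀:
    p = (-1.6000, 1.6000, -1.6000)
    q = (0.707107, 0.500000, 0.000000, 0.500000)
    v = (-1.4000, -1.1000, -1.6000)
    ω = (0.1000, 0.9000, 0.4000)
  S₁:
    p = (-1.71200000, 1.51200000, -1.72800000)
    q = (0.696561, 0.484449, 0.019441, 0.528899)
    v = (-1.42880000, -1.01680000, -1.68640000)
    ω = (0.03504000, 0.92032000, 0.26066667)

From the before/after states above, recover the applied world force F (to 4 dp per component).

F = (-0.9000, 2.6000, -2.7000)

Δv = v₁−v₀ = (-0.02880000, 0.08320000, -0.08640000)
applied force F = (-0.9000, 2.6000, -2.7000)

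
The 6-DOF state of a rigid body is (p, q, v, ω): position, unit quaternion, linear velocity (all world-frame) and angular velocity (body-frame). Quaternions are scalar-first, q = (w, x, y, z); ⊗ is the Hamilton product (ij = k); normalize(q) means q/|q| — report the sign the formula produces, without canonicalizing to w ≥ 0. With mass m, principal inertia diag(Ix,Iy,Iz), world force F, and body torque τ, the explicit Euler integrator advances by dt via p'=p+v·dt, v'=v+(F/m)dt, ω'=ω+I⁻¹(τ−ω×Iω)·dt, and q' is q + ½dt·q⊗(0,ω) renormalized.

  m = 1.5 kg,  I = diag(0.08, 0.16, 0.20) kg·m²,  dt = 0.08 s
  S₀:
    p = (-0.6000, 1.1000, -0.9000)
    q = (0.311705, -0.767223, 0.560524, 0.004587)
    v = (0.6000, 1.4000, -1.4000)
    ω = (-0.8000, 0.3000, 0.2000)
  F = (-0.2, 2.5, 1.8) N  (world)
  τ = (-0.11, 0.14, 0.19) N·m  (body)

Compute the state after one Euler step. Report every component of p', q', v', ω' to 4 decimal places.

gyro term ω×Iω = (0.0024, 0.0192, -0.0192)
α = I⁻¹(τ − ω×Iω) = (-1.4050, 0.7550, 1.0460)
ω + α·dt = (-0.9124, 0.3604, 0.2837)
q⊗(0,ω) = (-0.7828530, -0.1386353, 0.2432865, 0.2805933)
q' = normalize(q + ½dt·q⊗(0,ω)) = (0.2802, -0.7723, 0.5699, 0.0158)
linear accel F/m = (-0.1333, 1.6667, 1.2000)
new position p' = (-0.5520, 1.2120, -1.0120)
v + (F/m)dt = (0.5893, 1.5333, -1.3040)

p' = (-0.5520, 1.2120, -1.0120)
q' = (0.2802, -0.7723, 0.5699, 0.0158)
v' = (0.5893, 1.5333, -1.3040)
ω' = (-0.9124, 0.3604, 0.2837)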